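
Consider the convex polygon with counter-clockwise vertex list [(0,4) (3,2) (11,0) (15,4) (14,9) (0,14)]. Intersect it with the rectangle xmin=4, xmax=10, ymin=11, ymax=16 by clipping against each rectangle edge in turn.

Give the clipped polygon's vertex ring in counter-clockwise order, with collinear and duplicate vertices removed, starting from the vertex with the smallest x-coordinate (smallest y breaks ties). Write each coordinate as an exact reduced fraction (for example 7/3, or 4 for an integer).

1. After x ≥ 4: [(4,7/4) (11,0) (15,4) (14,9) (4,88/7)]
2. After x ≤ 10: [(4,7/4) (10,1/4) (10,73/7) (4,88/7)]
3. After y ≥ 11: [(4,11) (42/5,11) (4,88/7)]
4. After y ≤ 16: [(4,11) (42/5,11) (4,88/7)]
5. Canonical ring: [(4,11) (42/5,11) (4,88/7)]

Clipped polygon: [(4,11) (42/5,11) (4,88/7)]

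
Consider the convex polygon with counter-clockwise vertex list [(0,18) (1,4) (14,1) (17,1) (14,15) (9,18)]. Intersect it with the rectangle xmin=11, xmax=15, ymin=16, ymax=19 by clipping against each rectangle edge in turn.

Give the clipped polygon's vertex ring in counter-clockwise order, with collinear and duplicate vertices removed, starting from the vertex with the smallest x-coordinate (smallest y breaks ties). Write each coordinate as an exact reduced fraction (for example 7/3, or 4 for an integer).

1. After x ≥ 11: [(11,22/13) (14,1) (17,1) (14,15) (11,84/5)]
2. After x ≤ 15: [(11,22/13) (14,1) (15,1) (15,31/3) (14,15) (11,84/5)]
3. After y ≥ 16: [(11,16) (37/3,16) (11,84/5)]
4. After y ≤ 19: [(11,16) (37/3,16) (11,84/5)]
5. Canonical ring: [(11,16) (37/3,16) (11,84/5)]

Clipped polygon: [(11,16) (37/3,16) (11,84/5)]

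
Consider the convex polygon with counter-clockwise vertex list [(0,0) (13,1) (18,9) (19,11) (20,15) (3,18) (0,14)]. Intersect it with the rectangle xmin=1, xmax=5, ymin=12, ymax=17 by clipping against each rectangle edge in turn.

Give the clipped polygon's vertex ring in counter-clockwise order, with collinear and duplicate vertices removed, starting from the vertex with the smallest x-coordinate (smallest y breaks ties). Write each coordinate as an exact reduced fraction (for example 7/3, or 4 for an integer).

Clipped polygon: [(1,12) (5,12) (5,17) (9/4,17) (1,46/3)]

1. After x ≥ 1: [(1,1/13) (13,1) (18,9) (19,11) (20,15) (3,18) (1,46/3)]
2. After x ≤ 5: [(1,1/13) (5,5/13) (5,300/17) (3,18) (1,46/3)]
3. After y ≥ 12: [(1,12) (5,12) (5,300/17) (3,18) (1,46/3)]
4. After y ≤ 17: [(1,12) (5,12) (5,17) (9/4,17) (1,46/3)]
5. Canonical ring: [(1,12) (5,12) (5,17) (9/4,17) (1,46/3)]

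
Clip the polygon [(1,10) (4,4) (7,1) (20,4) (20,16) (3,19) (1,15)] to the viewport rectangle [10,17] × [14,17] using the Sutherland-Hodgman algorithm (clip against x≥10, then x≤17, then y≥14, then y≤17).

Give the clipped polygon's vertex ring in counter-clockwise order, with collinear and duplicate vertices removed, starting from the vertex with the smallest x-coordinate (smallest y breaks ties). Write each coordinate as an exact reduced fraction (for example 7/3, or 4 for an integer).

Clipped polygon: [(10,14) (17,14) (17,281/17) (43/3,17) (10,17)]

1. After x ≥ 10: [(10,22/13) (20,4) (20,16) (10,302/17)]
2. After x ≤ 17: [(10,22/13) (17,43/13) (17,281/17) (10,302/17)]
3. After y ≥ 14: [(10,14) (17,14) (17,281/17) (10,302/17)]
4. After y ≤ 17: [(10,17) (10,14) (17,14) (17,281/17) (43/3,17)]
5. Canonical ring: [(10,14) (17,14) (17,281/17) (43/3,17) (10,17)]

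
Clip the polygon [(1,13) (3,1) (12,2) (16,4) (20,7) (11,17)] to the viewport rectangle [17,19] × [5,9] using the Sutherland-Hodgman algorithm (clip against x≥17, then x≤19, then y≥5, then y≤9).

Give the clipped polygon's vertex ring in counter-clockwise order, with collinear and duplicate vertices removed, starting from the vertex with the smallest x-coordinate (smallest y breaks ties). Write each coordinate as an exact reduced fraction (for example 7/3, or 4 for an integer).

Clipped polygon: [(17,5) (52/3,5) (19,25/4) (19,73/9) (91/5,9) (17,9)]

1. After x ≥ 17: [(17,19/4) (20,7) (17,31/3)]
2. After x ≤ 19: [(17,19/4) (19,25/4) (19,73/9) (17,31/3)]
3. After y ≥ 5: [(17,5) (52/3,5) (19,25/4) (19,73/9) (17,31/3)]
4. After y ≤ 9: [(17,9) (17,5) (52/3,5) (19,25/4) (19,73/9) (91/5,9)]
5. Canonical ring: [(17,5) (52/3,5) (19,25/4) (19,73/9) (91/5,9) (17,9)]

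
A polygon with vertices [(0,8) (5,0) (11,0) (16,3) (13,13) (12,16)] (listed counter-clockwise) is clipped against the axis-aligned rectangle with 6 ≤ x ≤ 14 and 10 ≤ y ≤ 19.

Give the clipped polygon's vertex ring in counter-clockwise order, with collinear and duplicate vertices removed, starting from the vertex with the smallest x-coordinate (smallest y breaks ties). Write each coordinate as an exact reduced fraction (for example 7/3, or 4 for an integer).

Clipped polygon: [(6,10) (139/10,10) (13,13) (12,16) (6,12)]

1. After x ≥ 6: [(6,12) (6,0) (11,0) (16,3) (13,13) (12,16)]
2. After x ≤ 14: [(6,12) (6,0) (11,0) (14,9/5) (14,29/3) (13,13) (12,16)]
3. After y ≥ 10: [(6,12) (6,10) (139/10,10) (13,13) (12,16)]
4. After y ≤ 19: [(6,12) (6,10) (139/10,10) (13,13) (12,16)]
5. Canonical ring: [(6,10) (139/10,10) (13,13) (12,16) (6,12)]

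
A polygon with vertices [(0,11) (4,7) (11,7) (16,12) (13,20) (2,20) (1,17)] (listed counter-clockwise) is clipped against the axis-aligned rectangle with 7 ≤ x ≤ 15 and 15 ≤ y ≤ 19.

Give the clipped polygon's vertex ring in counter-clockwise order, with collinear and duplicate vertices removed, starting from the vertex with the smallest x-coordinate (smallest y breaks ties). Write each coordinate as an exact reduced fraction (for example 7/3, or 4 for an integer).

Clipped polygon: [(7,15) (119/8,15) (107/8,19) (7,19)]

1. After x ≥ 7: [(7,7) (11,7) (16,12) (13,20) (7,20)]
2. After x ≤ 15: [(7,7) (11,7) (15,11) (15,44/3) (13,20) (7,20)]
3. After y ≥ 15: [(7,15) (119/8,15) (13,20) (7,20)]
4. After y ≤ 19: [(7,19) (7,15) (119/8,15) (107/8,19)]
5. Canonical ring: [(7,15) (119/8,15) (107/8,19) (7,19)]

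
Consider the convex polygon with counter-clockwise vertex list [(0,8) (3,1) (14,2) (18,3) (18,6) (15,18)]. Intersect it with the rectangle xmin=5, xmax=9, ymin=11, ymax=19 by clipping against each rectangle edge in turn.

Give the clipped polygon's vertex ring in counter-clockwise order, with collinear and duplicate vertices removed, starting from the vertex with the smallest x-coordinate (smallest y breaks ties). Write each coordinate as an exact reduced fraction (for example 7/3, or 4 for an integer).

Clipped polygon: [(5,11) (9,11) (9,14) (5,34/3)]

1. After x ≥ 5: [(5,34/3) (5,13/11) (14,2) (18,3) (18,6) (15,18)]
2. After x ≤ 9: [(9,14) (5,34/3) (5,13/11) (9,17/11)]
3. After y ≥ 11: [(9,11) (9,14) (5,34/3) (5,11)]
4. After y ≤ 19: [(9,11) (9,14) (5,34/3) (5,11)]
5. Canonical ring: [(5,11) (9,11) (9,14) (5,34/3)]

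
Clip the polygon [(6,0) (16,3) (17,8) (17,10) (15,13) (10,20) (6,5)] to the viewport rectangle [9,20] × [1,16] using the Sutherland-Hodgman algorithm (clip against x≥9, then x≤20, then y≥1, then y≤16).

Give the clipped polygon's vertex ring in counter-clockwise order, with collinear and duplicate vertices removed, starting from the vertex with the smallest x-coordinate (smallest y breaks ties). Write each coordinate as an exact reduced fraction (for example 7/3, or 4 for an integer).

1. After x ≥ 9: [(9,9/10) (16,3) (17,8) (17,10) (15,13) (10,20) (9,65/4)]
2. After x ≤ 20: [(9,9/10) (16,3) (17,8) (17,10) (15,13) (10,20) (9,65/4)]
3. After y ≥ 1: [(9,1) (28/3,1) (16,3) (17,8) (17,10) (15,13) (10,20) (9,65/4)]
4. After y ≤ 16: [(9,16) (9,1) (28/3,1) (16,3) (17,8) (17,10) (15,13) (90/7,16)]
5. Canonical ring: [(9,1) (28/3,1) (16,3) (17,8) (17,10) (15,13) (90/7,16) (9,16)]

Clipped polygon: [(9,1) (28/3,1) (16,3) (17,8) (17,10) (15,13) (90/7,16) (9,16)]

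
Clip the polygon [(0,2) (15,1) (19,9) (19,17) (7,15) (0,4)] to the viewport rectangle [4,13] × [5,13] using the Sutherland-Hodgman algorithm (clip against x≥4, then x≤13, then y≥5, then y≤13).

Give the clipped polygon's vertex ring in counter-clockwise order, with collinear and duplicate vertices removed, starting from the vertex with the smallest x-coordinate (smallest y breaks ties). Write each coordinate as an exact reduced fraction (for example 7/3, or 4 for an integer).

Clipped polygon: [(4,5) (13,5) (13,13) (63/11,13) (4,72/7)]

1. After x ≥ 4: [(4,26/15) (15,1) (19,9) (19,17) (7,15) (4,72/7)]
2. After x ≤ 13: [(4,26/15) (13,17/15) (13,16) (7,15) (4,72/7)]
3. After y ≥ 5: [(4,5) (13,5) (13,16) (7,15) (4,72/7)]
4. After y ≤ 13: [(4,5) (13,5) (13,13) (63/11,13) (4,72/7)]
5. Canonical ring: [(4,5) (13,5) (13,13) (63/11,13) (4,72/7)]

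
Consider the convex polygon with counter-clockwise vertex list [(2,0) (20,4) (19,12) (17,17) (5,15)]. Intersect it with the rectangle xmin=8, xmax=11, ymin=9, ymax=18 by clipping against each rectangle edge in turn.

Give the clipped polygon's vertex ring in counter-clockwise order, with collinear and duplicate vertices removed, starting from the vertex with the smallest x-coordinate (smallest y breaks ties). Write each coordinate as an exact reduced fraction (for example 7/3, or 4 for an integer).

Clipped polygon: [(8,9) (11,9) (11,16) (8,31/2)]

1. After x ≥ 8: [(8,4/3) (20,4) (19,12) (17,17) (8,31/2)]
2. After x ≤ 11: [(8,4/3) (11,2) (11,16) (8,31/2)]
3. After y ≥ 9: [(8,9) (11,9) (11,16) (8,31/2)]
4. After y ≤ 18: [(8,9) (11,9) (11,16) (8,31/2)]
5. Canonical ring: [(8,9) (11,9) (11,16) (8,31/2)]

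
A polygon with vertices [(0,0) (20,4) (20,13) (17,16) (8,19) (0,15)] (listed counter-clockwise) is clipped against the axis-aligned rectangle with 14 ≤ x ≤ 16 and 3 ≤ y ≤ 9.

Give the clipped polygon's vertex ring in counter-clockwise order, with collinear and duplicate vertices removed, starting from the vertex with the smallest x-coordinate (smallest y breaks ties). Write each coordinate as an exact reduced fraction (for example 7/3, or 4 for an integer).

Clipped polygon: [(14,3) (15,3) (16,16/5) (16,9) (14,9)]

1. After x ≥ 14: [(14,14/5) (20,4) (20,13) (17,16) (14,17)]
2. After x ≤ 16: [(14,14/5) (16,16/5) (16,49/3) (14,17)]
3. After y ≥ 3: [(14,3) (15,3) (16,16/5) (16,49/3) (14,17)]
4. After y ≤ 9: [(14,9) (14,3) (15,3) (16,16/5) (16,9)]
5. Canonical ring: [(14,3) (15,3) (16,16/5) (16,9) (14,9)]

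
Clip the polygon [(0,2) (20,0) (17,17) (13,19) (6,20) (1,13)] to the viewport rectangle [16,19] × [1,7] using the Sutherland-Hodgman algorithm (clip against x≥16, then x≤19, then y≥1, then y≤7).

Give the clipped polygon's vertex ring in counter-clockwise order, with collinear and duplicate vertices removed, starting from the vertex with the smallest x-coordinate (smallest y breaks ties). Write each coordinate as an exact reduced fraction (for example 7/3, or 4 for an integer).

Clipped polygon: [(16,1) (19,1) (19,17/3) (319/17,7) (16,7)]

1. After x ≥ 16: [(16,2/5) (20,0) (17,17) (16,35/2)]
2. After x ≤ 19: [(16,2/5) (19,1/10) (19,17/3) (17,17) (16,35/2)]
3. After y ≥ 1: [(16,1) (19,1) (19,17/3) (17,17) (16,35/2)]
4. After y ≤ 7: [(16,7) (16,1) (19,1) (19,17/3) (319/17,7)]
5. Canonical ring: [(16,1) (19,1) (19,17/3) (319/17,7) (16,7)]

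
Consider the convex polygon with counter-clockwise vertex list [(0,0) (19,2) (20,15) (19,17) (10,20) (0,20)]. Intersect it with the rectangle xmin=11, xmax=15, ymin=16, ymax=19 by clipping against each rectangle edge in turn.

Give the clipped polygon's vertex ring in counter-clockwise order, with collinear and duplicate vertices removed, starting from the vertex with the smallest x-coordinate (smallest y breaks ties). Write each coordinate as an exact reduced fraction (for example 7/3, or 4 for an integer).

Clipped polygon: [(11,16) (15,16) (15,55/3) (13,19) (11,19)]

1. After x ≥ 11: [(11,22/19) (19,2) (20,15) (19,17) (11,59/3)]
2. After x ≤ 15: [(11,22/19) (15,30/19) (15,55/3) (11,59/3)]
3. After y ≥ 16: [(11,16) (15,16) (15,55/3) (11,59/3)]
4. After y ≤ 19: [(11,19) (11,16) (15,16) (15,55/3) (13,19)]
5. Canonical ring: [(11,16) (15,16) (15,55/3) (13,19) (11,19)]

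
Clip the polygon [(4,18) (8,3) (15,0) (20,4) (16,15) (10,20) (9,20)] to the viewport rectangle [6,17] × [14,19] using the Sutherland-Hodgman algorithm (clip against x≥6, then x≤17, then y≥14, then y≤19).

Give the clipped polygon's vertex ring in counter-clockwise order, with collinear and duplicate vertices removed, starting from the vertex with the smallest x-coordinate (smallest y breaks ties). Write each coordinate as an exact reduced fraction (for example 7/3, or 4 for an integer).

1. After x ≥ 6: [(6,94/5) (6,21/2) (8,3) (15,0) (20,4) (16,15) (10,20) (9,20)]
2. After x ≤ 17: [(6,94/5) (6,21/2) (8,3) (15,0) (17,8/5) (17,49/4) (16,15) (10,20) (9,20)]
3. After y ≥ 14: [(6,94/5) (6,14) (180/11,14) (16,15) (10,20) (9,20)]
4. After y ≤ 19: [(13/2,19) (6,94/5) (6,14) (180/11,14) (16,15) (56/5,19)]
5. Canonical ring: [(6,14) (180/11,14) (16,15) (56/5,19) (13/2,19) (6,94/5)]

Clipped polygon: [(6,14) (180/11,14) (16,15) (56/5,19) (13/2,19) (6,94/5)]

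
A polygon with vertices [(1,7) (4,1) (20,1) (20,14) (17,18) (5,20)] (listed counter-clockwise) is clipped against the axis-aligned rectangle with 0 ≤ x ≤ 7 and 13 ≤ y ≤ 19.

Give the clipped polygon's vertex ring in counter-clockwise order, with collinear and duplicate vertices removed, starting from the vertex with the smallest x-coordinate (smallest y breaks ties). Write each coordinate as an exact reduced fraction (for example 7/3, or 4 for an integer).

Clipped polygon: [(37/13,13) (7,13) (7,19) (61/13,19)]

1. After x ≥ 0: [(1,7) (4,1) (20,1) (20,14) (17,18) (5,20)]
2. After x ≤ 7: [(1,7) (4,1) (7,1) (7,59/3) (5,20)]
3. After y ≥ 13: [(37/13,13) (7,13) (7,59/3) (5,20)]
4. After y ≤ 19: [(61/13,19) (37/13,13) (7,13) (7,19)]
5. Canonical ring: [(37/13,13) (7,13) (7,19) (61/13,19)]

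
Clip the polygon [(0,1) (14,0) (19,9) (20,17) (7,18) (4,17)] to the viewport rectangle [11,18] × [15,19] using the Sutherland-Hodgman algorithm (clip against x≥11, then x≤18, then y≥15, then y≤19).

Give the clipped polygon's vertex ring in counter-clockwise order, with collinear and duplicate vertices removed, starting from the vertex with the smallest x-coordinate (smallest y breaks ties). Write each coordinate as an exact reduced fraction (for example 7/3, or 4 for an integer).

1. After x ≥ 11: [(11,3/14) (14,0) (19,9) (20,17) (11,230/13)]
2. After x ≤ 18: [(11,3/14) (14,0) (18,36/5) (18,223/13) (11,230/13)]
3. After y ≥ 15: [(11,15) (18,15) (18,223/13) (11,230/13)]
4. After y ≤ 19: [(11,15) (18,15) (18,223/13) (11,230/13)]
5. Canonical ring: [(11,15) (18,15) (18,223/13) (11,230/13)]

Clipped polygon: [(11,15) (18,15) (18,223/13) (11,230/13)]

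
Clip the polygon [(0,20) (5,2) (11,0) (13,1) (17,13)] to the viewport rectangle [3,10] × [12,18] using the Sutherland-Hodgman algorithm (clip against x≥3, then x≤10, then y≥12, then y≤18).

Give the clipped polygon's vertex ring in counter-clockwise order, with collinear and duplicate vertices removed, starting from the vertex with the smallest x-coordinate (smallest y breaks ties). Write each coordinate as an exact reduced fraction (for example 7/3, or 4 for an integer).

Clipped polygon: [(3,12) (10,12) (10,270/17) (34/7,18) (3,18)]

1. After x ≥ 3: [(3,319/17) (3,46/5) (5,2) (11,0) (13,1) (17,13)]
2. After x ≤ 10: [(10,270/17) (3,319/17) (3,46/5) (5,2) (10,1/3)]
3. After y ≥ 12: [(10,12) (10,270/17) (3,319/17) (3,12)]
4. After y ≤ 18: [(10,12) (10,270/17) (34/7,18) (3,18) (3,12)]
5. Canonical ring: [(3,12) (10,12) (10,270/17) (34/7,18) (3,18)]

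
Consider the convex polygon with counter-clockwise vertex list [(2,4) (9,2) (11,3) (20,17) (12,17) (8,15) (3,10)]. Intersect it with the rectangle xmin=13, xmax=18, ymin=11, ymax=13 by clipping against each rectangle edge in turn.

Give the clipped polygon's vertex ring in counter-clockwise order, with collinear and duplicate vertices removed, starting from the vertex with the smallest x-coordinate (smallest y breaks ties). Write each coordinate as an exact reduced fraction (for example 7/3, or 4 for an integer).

1. After x ≥ 13: [(13,55/9) (20,17) (13,17)]
2. After x ≤ 18: [(13,55/9) (18,125/9) (18,17) (13,17)]
3. After y ≥ 11: [(13,11) (113/7,11) (18,125/9) (18,17) (13,17)]
4. After y ≤ 13: [(13,13) (13,11) (113/7,11) (122/7,13)]
5. Canonical ring: [(13,11) (113/7,11) (122/7,13) (13,13)]

Clipped polygon: [(13,11) (113/7,11) (122/7,13) (13,13)]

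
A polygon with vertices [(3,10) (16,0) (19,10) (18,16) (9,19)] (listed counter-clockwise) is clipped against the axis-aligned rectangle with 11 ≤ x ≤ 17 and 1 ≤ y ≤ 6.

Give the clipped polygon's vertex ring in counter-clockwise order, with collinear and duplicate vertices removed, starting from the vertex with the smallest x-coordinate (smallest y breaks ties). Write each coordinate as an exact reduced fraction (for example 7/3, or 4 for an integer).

Clipped polygon: [(11,50/13) (147/10,1) (163/10,1) (17,10/3) (17,6) (11,6)]

1. After x ≥ 11: [(11,50/13) (16,0) (19,10) (18,16) (11,55/3)]
2. After x ≤ 17: [(11,50/13) (16,0) (17,10/3) (17,49/3) (11,55/3)]
3. After y ≥ 1: [(11,50/13) (147/10,1) (163/10,1) (17,10/3) (17,49/3) (11,55/3)]
4. After y ≤ 6: [(11,6) (11,50/13) (147/10,1) (163/10,1) (17,10/3) (17,6)]
5. Canonical ring: [(11,50/13) (147/10,1) (163/10,1) (17,10/3) (17,6) (11,6)]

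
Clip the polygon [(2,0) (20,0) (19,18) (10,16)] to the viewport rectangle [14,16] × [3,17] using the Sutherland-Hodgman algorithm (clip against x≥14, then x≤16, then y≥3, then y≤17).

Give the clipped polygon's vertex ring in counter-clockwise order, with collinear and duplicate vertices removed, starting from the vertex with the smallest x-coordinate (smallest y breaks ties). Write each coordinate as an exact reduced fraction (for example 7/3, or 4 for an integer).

1. After x ≥ 14: [(14,0) (20,0) (19,18) (14,152/9)]
2. After x ≤ 16: [(14,0) (16,0) (16,52/3) (14,152/9)]
3. After y ≥ 3: [(14,3) (16,3) (16,52/3) (14,152/9)]
4. After y ≤ 17: [(14,3) (16,3) (16,17) (29/2,17) (14,152/9)]
5. Canonical ring: [(14,3) (16,3) (16,17) (29/2,17) (14,152/9)]

Clipped polygon: [(14,3) (16,3) (16,17) (29/2,17) (14,152/9)]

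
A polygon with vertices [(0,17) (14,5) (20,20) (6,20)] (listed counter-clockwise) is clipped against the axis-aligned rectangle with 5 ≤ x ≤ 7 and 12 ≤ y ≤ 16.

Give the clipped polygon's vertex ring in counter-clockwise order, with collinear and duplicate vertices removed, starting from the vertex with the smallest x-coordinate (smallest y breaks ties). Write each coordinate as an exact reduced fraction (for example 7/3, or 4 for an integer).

1. After x ≥ 5: [(5,39/2) (5,89/7) (14,5) (20,20) (6,20)]
2. After x ≤ 7: [(5,39/2) (5,89/7) (7,11) (7,20) (6,20)]
3. After y ≥ 12: [(5,39/2) (5,89/7) (35/6,12) (7,12) (7,20) (6,20)]
4. After y ≤ 16: [(5,16) (5,89/7) (35/6,12) (7,12) (7,16)]
5. Canonical ring: [(5,89/7) (35/6,12) (7,12) (7,16) (5,16)]

Clipped polygon: [(5,89/7) (35/6,12) (7,12) (7,16) (5,16)]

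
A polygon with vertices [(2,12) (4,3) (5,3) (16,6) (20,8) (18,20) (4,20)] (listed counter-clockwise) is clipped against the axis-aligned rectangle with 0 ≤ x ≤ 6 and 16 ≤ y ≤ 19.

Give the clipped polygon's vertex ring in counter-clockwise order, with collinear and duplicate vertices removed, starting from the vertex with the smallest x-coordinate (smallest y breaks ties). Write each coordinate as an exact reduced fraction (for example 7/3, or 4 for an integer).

1. After x ≥ 0: [(2,12) (4,3) (5,3) (16,6) (20,8) (18,20) (4,20)]
2. After x ≤ 6: [(2,12) (4,3) (5,3) (6,36/11) (6,20) (4,20)]
3. After y ≥ 16: [(3,16) (6,16) (6,20) (4,20)]
4. After y ≤ 19: [(15/4,19) (3,16) (6,16) (6,19)]
5. Canonical ring: [(3,16) (6,16) (6,19) (15/4,19)]

Clipped polygon: [(3,16) (6,16) (6,19) (15/4,19)]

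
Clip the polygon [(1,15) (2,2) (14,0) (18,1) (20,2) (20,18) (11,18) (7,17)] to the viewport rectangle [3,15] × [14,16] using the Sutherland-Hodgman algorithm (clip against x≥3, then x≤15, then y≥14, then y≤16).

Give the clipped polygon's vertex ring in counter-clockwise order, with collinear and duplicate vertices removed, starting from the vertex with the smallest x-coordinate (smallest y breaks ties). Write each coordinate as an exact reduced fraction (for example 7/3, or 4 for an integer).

1. After x ≥ 3: [(3,47/3) (3,11/6) (14,0) (18,1) (20,2) (20,18) (11,18) (7,17)]
2. After x ≤ 15: [(3,47/3) (3,11/6) (14,0) (15,1/4) (15,18) (11,18) (7,17)]
3. After y ≥ 14: [(3,47/3) (3,14) (15,14) (15,18) (11,18) (7,17)]
4. After y ≤ 16: [(4,16) (3,47/3) (3,14) (15,14) (15,16)]
5. Canonical ring: [(3,14) (15,14) (15,16) (4,16) (3,47/3)]

Clipped polygon: [(3,14) (15,14) (15,16) (4,16) (3,47/3)]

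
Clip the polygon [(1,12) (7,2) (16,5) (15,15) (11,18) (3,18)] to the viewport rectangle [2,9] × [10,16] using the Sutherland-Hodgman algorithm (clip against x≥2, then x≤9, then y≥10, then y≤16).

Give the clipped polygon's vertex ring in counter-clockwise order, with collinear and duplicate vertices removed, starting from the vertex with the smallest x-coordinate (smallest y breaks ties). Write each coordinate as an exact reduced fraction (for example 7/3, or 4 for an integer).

Clipped polygon: [(2,31/3) (11/5,10) (9,10) (9,16) (7/3,16) (2,15)]

1. After x ≥ 2: [(2,15) (2,31/3) (7,2) (16,5) (15,15) (11,18) (3,18)]
2. After x ≤ 9: [(2,15) (2,31/3) (7,2) (9,8/3) (9,18) (3,18)]
3. After y ≥ 10: [(2,15) (2,31/3) (11/5,10) (9,10) (9,18) (3,18)]
4. After y ≤ 16: [(7/3,16) (2,15) (2,31/3) (11/5,10) (9,10) (9,16)]
5. Canonical ring: [(2,31/3) (11/5,10) (9,10) (9,16) (7/3,16) (2,15)]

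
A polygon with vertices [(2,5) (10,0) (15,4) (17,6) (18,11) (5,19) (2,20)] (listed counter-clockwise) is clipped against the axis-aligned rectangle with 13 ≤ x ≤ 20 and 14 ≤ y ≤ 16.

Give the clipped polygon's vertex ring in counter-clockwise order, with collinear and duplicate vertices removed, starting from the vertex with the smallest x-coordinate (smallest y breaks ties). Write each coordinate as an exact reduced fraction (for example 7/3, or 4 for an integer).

Clipped polygon: [(13,14) (105/8,14) (13,183/13)]

1. After x ≥ 13: [(13,12/5) (15,4) (17,6) (18,11) (13,183/13)]
2. After x ≤ 20: [(13,12/5) (15,4) (17,6) (18,11) (13,183/13)]
3. After y ≥ 14: [(13,14) (105/8,14) (13,183/13)]
4. After y ≤ 16: [(13,14) (105/8,14) (13,183/13)]
5. Canonical ring: [(13,14) (105/8,14) (13,183/13)]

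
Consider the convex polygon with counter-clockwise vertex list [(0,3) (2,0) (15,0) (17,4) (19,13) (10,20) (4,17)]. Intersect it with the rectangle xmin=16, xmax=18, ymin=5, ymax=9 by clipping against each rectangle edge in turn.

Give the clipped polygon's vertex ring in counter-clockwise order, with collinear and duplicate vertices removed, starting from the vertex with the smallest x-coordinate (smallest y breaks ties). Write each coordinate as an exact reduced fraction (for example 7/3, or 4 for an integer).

1. After x ≥ 16: [(16,2) (17,4) (19,13) (16,46/3)]
2. After x ≤ 18: [(16,2) (17,4) (18,17/2) (18,124/9) (16,46/3)]
3. After y ≥ 5: [(16,5) (155/9,5) (18,17/2) (18,124/9) (16,46/3)]
4. After y ≤ 9: [(16,9) (16,5) (155/9,5) (18,17/2) (18,9)]
5. Canonical ring: [(16,5) (155/9,5) (18,17/2) (18,9) (16,9)]

Clipped polygon: [(16,5) (155/9,5) (18,17/2) (18,9) (16,9)]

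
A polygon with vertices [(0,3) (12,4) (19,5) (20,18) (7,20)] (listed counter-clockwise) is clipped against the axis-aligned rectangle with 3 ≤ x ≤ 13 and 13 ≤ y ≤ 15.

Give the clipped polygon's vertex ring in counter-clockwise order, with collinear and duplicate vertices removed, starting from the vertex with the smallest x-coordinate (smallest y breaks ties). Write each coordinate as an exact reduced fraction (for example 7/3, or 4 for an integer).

Clipped polygon: [(70/17,13) (13,13) (13,15) (84/17,15)]

1. After x ≥ 3: [(3,72/7) (3,13/4) (12,4) (19,5) (20,18) (7,20)]
2. After x ≤ 13: [(3,72/7) (3,13/4) (12,4) (13,29/7) (13,248/13) (7,20)]
3. After y ≥ 13: [(70/17,13) (13,13) (13,248/13) (7,20)]
4. After y ≤ 15: [(84/17,15) (70/17,13) (13,13) (13,15)]
5. Canonical ring: [(70/17,13) (13,13) (13,15) (84/17,15)]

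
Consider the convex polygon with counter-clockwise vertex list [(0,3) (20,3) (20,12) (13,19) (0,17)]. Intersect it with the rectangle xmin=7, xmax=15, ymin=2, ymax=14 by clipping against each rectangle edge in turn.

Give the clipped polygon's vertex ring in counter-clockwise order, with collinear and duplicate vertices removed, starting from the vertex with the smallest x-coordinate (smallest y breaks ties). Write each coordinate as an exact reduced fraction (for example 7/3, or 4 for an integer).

Clipped polygon: [(7,3) (15,3) (15,14) (7,14)]

1. After x ≥ 7: [(7,3) (20,3) (20,12) (13,19) (7,235/13)]
2. After x ≤ 15: [(7,3) (15,3) (15,17) (13,19) (7,235/13)]
3. After y ≥ 2: [(7,3) (15,3) (15,17) (13,19) (7,235/13)]
4. After y ≤ 14: [(7,14) (7,3) (15,3) (15,14)]
5. Canonical ring: [(7,3) (15,3) (15,14) (7,14)]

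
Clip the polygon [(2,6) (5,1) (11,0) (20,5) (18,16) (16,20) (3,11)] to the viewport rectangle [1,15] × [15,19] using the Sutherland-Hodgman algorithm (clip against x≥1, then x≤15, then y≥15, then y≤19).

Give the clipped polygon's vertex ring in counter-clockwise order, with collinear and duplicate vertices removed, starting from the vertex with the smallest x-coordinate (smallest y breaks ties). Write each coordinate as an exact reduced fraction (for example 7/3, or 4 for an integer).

Clipped polygon: [(79/9,15) (15,15) (15,19) (131/9,19)]

1. After x ≥ 1: [(2,6) (5,1) (11,0) (20,5) (18,16) (16,20) (3,11)]
2. After x ≤ 15: [(2,6) (5,1) (11,0) (15,20/9) (15,251/13) (3,11)]
3. After y ≥ 15: [(15,15) (15,251/13) (79/9,15)]
4. After y ≤ 19: [(15,15) (15,19) (131/9,19) (79/9,15)]
5. Canonical ring: [(79/9,15) (15,15) (15,19) (131/9,19)]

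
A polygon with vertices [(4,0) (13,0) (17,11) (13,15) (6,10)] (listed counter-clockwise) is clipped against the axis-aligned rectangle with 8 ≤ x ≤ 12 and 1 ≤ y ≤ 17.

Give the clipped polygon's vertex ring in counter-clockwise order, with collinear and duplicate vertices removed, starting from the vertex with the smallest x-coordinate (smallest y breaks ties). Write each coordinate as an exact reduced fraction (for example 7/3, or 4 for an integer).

Clipped polygon: [(8,1) (12,1) (12,100/7) (8,80/7)]

1. After x ≥ 8: [(8,0) (13,0) (17,11) (13,15) (8,80/7)]
2. After x ≤ 12: [(8,0) (12,0) (12,100/7) (8,80/7)]
3. After y ≥ 1: [(8,1) (12,1) (12,100/7) (8,80/7)]
4. After y ≤ 17: [(8,1) (12,1) (12,100/7) (8,80/7)]
5. Canonical ring: [(8,1) (12,1) (12,100/7) (8,80/7)]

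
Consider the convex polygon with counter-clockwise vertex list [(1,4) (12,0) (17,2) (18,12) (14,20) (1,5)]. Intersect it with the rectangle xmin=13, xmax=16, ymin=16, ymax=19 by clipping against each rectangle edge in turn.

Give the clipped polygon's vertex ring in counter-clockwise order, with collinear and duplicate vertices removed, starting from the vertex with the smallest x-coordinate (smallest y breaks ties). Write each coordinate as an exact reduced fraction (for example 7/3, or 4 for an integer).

Clipped polygon: [(13,16) (16,16) (29/2,19) (197/15,19) (13,245/13)]

1. After x ≥ 13: [(13,2/5) (17,2) (18,12) (14,20) (13,245/13)]
2. After x ≤ 16: [(13,2/5) (16,8/5) (16,16) (14,20) (13,245/13)]
3. After y ≥ 16: [(13,16) (16,16) (16,16) (14,20) (13,245/13)]
4. After y ≤ 19: [(13,16) (16,16) (16,16) (29/2,19) (197/15,19) (13,245/13)]
5. Canonical ring: [(13,16) (16,16) (29/2,19) (197/15,19) (13,245/13)]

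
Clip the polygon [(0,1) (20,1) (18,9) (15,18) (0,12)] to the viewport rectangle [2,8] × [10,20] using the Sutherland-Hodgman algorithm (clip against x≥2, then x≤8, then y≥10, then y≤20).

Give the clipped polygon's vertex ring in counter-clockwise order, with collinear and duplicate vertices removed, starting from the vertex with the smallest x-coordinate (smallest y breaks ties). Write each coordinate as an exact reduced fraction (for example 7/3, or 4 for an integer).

Clipped polygon: [(2,10) (8,10) (8,76/5) (2,64/5)]

1. After x ≥ 2: [(2,1) (20,1) (18,9) (15,18) (2,64/5)]
2. After x ≤ 8: [(2,1) (8,1) (8,76/5) (2,64/5)]
3. After y ≥ 10: [(2,10) (8,10) (8,76/5) (2,64/5)]
4. After y ≤ 20: [(2,10) (8,10) (8,76/5) (2,64/5)]
5. Canonical ring: [(2,10) (8,10) (8,76/5) (2,64/5)]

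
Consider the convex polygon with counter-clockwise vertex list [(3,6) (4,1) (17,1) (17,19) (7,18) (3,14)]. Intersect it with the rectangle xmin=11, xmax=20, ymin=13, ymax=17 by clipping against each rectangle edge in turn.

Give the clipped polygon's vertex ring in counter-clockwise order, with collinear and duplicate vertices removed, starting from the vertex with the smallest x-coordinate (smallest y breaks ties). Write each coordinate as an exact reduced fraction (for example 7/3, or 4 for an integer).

1. After x ≥ 11: [(11,1) (17,1) (17,19) (11,92/5)]
2. After x ≤ 20: [(11,1) (17,1) (17,19) (11,92/5)]
3. After y ≥ 13: [(11,13) (17,13) (17,19) (11,92/5)]
4. After y ≤ 17: [(11,17) (11,13) (17,13) (17,17)]
5. Canonical ring: [(11,13) (17,13) (17,17) (11,17)]

Clipped polygon: [(11,13) (17,13) (17,17) (11,17)]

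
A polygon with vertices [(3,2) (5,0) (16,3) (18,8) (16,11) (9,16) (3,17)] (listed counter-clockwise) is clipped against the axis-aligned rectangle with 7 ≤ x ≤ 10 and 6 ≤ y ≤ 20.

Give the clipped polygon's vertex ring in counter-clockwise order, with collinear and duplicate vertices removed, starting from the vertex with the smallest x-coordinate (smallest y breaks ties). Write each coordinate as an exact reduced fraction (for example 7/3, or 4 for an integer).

1. After x ≥ 7: [(7,6/11) (16,3) (18,8) (16,11) (9,16) (7,49/3)]
2. After x ≤ 10: [(7,6/11) (10,15/11) (10,107/7) (9,16) (7,49/3)]
3. After y ≥ 6: [(7,6) (10,6) (10,107/7) (9,16) (7,49/3)]
4. After y ≤ 20: [(7,6) (10,6) (10,107/7) (9,16) (7,49/3)]
5. Canonical ring: [(7,6) (10,6) (10,107/7) (9,16) (7,49/3)]

Clipped polygon: [(7,6) (10,6) (10,107/7) (9,16) (7,49/3)]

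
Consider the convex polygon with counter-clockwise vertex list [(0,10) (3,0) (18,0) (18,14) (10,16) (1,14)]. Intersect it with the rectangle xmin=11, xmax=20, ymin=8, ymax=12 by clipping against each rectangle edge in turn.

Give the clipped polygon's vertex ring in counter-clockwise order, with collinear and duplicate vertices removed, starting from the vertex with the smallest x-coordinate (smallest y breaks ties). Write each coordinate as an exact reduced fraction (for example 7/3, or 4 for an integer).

1. After x ≥ 11: [(11,0) (18,0) (18,14) (11,63/4)]
2. After x ≤ 20: [(11,0) (18,0) (18,14) (11,63/4)]
3. After y ≥ 8: [(11,8) (18,8) (18,14) (11,63/4)]
4. After y ≤ 12: [(11,12) (11,8) (18,8) (18,12)]
5. Canonical ring: [(11,8) (18,8) (18,12) (11,12)]

Clipped polygon: [(11,8) (18,8) (18,12) (11,12)]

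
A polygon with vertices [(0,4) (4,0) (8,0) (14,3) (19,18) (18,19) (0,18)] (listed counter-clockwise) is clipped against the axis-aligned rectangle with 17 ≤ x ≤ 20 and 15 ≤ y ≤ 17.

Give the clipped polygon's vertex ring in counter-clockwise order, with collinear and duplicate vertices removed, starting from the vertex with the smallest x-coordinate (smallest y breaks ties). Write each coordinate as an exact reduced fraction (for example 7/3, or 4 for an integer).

1. After x ≥ 17: [(17,12) (19,18) (18,19) (17,341/18)]
2. After x ≤ 20: [(17,12) (19,18) (18,19) (17,341/18)]
3. After y ≥ 15: [(17,15) (18,15) (19,18) (18,19) (17,341/18)]
4. After y ≤ 17: [(17,17) (17,15) (18,15) (56/3,17)]
5. Canonical ring: [(17,15) (18,15) (56/3,17) (17,17)]

Clipped polygon: [(17,15) (18,15) (56/3,17) (17,17)]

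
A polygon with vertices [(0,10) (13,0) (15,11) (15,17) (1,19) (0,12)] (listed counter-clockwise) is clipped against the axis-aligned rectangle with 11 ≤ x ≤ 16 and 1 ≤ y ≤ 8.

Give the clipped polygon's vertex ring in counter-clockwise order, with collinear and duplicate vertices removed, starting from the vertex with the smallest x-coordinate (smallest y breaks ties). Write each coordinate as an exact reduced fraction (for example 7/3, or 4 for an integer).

Clipped polygon: [(11,20/13) (117/10,1) (145/11,1) (159/11,8) (11,8)]

1. After x ≥ 11: [(11,20/13) (13,0) (15,11) (15,17) (11,123/7)]
2. After x ≤ 16: [(11,20/13) (13,0) (15,11) (15,17) (11,123/7)]
3. After y ≥ 1: [(11,20/13) (117/10,1) (145/11,1) (15,11) (15,17) (11,123/7)]
4. After y ≤ 8: [(11,8) (11,20/13) (117/10,1) (145/11,1) (159/11,8)]
5. Canonical ring: [(11,20/13) (117/10,1) (145/11,1) (159/11,8) (11,8)]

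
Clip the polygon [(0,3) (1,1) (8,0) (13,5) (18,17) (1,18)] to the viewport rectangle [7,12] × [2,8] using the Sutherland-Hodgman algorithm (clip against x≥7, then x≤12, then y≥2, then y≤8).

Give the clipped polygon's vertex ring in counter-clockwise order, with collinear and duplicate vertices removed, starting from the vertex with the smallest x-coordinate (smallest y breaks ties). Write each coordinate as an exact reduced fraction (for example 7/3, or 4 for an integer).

1. After x ≥ 7: [(7,1/7) (8,0) (13,5) (18,17) (7,300/17)]
2. After x ≤ 12: [(7,1/7) (8,0) (12,4) (12,295/17) (7,300/17)]
3. After y ≥ 2: [(7,2) (10,2) (12,4) (12,295/17) (7,300/17)]
4. After y ≤ 8: [(7,8) (7,2) (10,2) (12,4) (12,8)]
5. Canonical ring: [(7,2) (10,2) (12,4) (12,8) (7,8)]

Clipped polygon: [(7,2) (10,2) (12,4) (12,8) (7,8)]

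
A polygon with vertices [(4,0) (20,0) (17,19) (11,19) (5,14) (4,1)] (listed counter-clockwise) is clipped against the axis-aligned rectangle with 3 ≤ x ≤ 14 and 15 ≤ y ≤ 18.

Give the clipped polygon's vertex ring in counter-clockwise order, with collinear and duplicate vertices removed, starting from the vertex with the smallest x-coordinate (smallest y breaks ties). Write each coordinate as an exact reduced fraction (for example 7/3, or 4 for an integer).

1. After x ≥ 3: [(4,0) (20,0) (17,19) (11,19) (5,14) (4,1)]
2. After x ≤ 14: [(4,0) (14,0) (14,19) (11,19) (5,14) (4,1)]
3. After y ≥ 15: [(14,15) (14,19) (11,19) (31/5,15)]
4. After y ≤ 18: [(14,15) (14,18) (49/5,18) (31/5,15)]
5. Canonical ring: [(31/5,15) (14,15) (14,18) (49/5,18)]

Clipped polygon: [(31/5,15) (14,15) (14,18) (49/5,18)]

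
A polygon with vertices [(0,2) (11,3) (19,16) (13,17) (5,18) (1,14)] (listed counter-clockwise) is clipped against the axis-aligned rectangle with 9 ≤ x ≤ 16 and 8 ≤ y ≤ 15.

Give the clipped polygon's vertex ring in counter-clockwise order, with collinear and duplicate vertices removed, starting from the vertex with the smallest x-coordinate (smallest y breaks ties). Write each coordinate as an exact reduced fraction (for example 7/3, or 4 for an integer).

Clipped polygon: [(9,8) (183/13,8) (16,89/8) (16,15) (9,15)]

1. After x ≥ 9: [(9,31/11) (11,3) (19,16) (13,17) (9,35/2)]
2. After x ≤ 16: [(9,31/11) (11,3) (16,89/8) (16,33/2) (13,17) (9,35/2)]
3. After y ≥ 8: [(9,8) (183/13,8) (16,89/8) (16,33/2) (13,17) (9,35/2)]
4. After y ≤ 15: [(9,15) (9,8) (183/13,8) (16,89/8) (16,15)]
5. Canonical ring: [(9,8) (183/13,8) (16,89/8) (16,15) (9,15)]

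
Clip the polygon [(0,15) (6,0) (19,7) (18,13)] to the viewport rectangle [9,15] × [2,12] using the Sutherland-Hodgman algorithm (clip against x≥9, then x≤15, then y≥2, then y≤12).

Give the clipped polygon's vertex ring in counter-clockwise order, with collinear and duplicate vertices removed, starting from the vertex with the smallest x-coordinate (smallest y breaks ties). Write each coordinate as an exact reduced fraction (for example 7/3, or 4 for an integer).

1. After x ≥ 9: [(9,14) (9,21/13) (19,7) (18,13)]
2. After x ≤ 15: [(15,40/3) (9,14) (9,21/13) (15,63/13)]
3. After y ≥ 2: [(15,40/3) (9,14) (9,2) (68/7,2) (15,63/13)]
4. After y ≤ 12: [(15,12) (9,12) (9,2) (68/7,2) (15,63/13)]
5. Canonical ring: [(9,2) (68/7,2) (15,63/13) (15,12) (9,12)]

Clipped polygon: [(9,2) (68/7,2) (15,63/13) (15,12) (9,12)]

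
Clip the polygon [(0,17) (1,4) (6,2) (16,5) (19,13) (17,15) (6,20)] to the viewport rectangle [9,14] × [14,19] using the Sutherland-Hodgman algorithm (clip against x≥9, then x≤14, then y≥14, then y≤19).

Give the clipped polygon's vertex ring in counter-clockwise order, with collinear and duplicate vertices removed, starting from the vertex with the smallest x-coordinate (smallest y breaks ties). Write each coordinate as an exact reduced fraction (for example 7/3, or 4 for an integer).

Clipped polygon: [(9,14) (14,14) (14,180/11) (9,205/11)]

1. After x ≥ 9: [(9,29/10) (16,5) (19,13) (17,15) (9,205/11)]
2. After x ≤ 14: [(9,29/10) (14,22/5) (14,180/11) (9,205/11)]
3. After y ≥ 14: [(9,14) (14,14) (14,180/11) (9,205/11)]
4. After y ≤ 19: [(9,14) (14,14) (14,180/11) (9,205/11)]
5. Canonical ring: [(9,14) (14,14) (14,180/11) (9,205/11)]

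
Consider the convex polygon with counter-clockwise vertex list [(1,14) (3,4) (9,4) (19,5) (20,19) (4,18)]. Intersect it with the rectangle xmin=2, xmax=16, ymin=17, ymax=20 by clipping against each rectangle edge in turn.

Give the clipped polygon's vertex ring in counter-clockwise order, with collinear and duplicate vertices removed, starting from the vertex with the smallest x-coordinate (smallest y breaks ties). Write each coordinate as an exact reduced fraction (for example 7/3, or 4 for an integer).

1. After x ≥ 2: [(2,46/3) (2,9) (3,4) (9,4) (19,5) (20,19) (4,18)]
2. After x ≤ 16: [(2,46/3) (2,9) (3,4) (9,4) (16,47/10) (16,75/4) (4,18)]
3. After y ≥ 17: [(13/4,17) (16,17) (16,75/4) (4,18)]
4. After y ≤ 20: [(13/4,17) (16,17) (16,75/4) (4,18)]
5. Canonical ring: [(13/4,17) (16,17) (16,75/4) (4,18)]

Clipped polygon: [(13/4,17) (16,17) (16,75/4) (4,18)]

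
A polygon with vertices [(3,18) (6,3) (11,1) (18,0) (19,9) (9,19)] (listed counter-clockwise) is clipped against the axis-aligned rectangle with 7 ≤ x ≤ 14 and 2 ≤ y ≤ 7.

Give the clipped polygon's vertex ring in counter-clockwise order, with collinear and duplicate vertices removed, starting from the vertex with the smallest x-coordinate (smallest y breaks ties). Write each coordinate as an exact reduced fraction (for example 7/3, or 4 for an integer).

Clipped polygon: [(7,13/5) (17/2,2) (14,2) (14,7) (7,7)]

1. After x ≥ 7: [(7,56/3) (7,13/5) (11,1) (18,0) (19,9) (9,19)]
2. After x ≤ 14: [(7,56/3) (7,13/5) (11,1) (14,4/7) (14,14) (9,19)]
3. After y ≥ 2: [(7,56/3) (7,13/5) (17/2,2) (14,2) (14,14) (9,19)]
4. After y ≤ 7: [(7,7) (7,13/5) (17/2,2) (14,2) (14,7)]
5. Canonical ring: [(7,13/5) (17/2,2) (14,2) (14,7) (7,7)]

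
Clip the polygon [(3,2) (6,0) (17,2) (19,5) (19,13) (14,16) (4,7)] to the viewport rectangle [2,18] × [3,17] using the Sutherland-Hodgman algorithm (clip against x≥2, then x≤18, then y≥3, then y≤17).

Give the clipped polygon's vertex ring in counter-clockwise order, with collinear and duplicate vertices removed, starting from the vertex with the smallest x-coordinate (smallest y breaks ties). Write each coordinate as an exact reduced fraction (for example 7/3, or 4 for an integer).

1. After x ≥ 2: [(3,2) (6,0) (17,2) (19,5) (19,13) (14,16) (4,7)]
2. After x ≤ 18: [(3,2) (6,0) (17,2) (18,7/2) (18,68/5) (14,16) (4,7)]
3. After y ≥ 3: [(16/5,3) (53/3,3) (18,7/2) (18,68/5) (14,16) (4,7)]
4. After y ≤ 17: [(16/5,3) (53/3,3) (18,7/2) (18,68/5) (14,16) (4,7)]
5. Canonical ring: [(16/5,3) (53/3,3) (18,7/2) (18,68/5) (14,16) (4,7)]

Clipped polygon: [(16/5,3) (53/3,3) (18,7/2) (18,68/5) (14,16) (4,7)]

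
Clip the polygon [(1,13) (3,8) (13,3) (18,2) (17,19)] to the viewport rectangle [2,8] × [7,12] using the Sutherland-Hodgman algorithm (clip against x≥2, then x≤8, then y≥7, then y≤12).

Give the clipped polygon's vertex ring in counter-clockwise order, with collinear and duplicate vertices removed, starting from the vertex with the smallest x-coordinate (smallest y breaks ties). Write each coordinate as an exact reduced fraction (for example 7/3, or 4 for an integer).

Clipped polygon: [(2,21/2) (3,8) (5,7) (8,7) (8,12) (2,12)]

1. After x ≥ 2: [(2,107/8) (2,21/2) (3,8) (13,3) (18,2) (17,19)]
2. After x ≤ 8: [(8,125/8) (2,107/8) (2,21/2) (3,8) (8,11/2)]
3. After y ≥ 7: [(8,7) (8,125/8) (2,107/8) (2,21/2) (3,8) (5,7)]
4. After y ≤ 12: [(8,7) (8,12) (2,12) (2,21/2) (3,8) (5,7)]
5. Canonical ring: [(2,21/2) (3,8) (5,7) (8,7) (8,12) (2,12)]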